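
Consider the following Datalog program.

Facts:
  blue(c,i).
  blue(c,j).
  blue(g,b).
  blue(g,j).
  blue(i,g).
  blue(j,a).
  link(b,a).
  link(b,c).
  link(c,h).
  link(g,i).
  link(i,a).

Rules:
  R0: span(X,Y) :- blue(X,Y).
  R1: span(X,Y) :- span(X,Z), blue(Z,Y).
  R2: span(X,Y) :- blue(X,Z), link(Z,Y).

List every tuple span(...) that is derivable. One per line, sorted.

round 1: derive span(c,i) via R0 from blue(c,i)
round 1: derive span(c,j) via R0 from blue(c,j)
round 1: derive span(g,b) via R0 from blue(g,b)
round 1: derive span(g,j) via R0 from blue(g,j)
round 1: derive span(i,g) via R0 from blue(i,g)
round 1: derive span(j,a) via R0 from blue(j,a)
round 1: derive span(c,a) via R2 from blue(c,i), link(i,a)
round 1: derive span(g,a) via R2 from blue(g,b), link(b,a)
round 1: derive span(g,c) via R2 from blue(g,b), link(b,c)
round 1: derive span(i,i) via R2 from blue(i,g), link(g,i)
round 2: derive span(c,g) via R1 from span(c,i), blue(i,g)
round 2: derive span(g,i) via R1 from span(g,c), blue(c,i)
round 2: derive span(i,b) via R1 from span(i,g), blue(g,b)
round 2: derive span(i,j) via R1 from span(i,g), blue(g,j)
round 3: derive span(c,b) via R1 from span(c,g), blue(g,b)
round 3: derive span(g,g) via R1 from span(g,i), blue(i,g)
round 3: derive span(i,a) via R1 from span(i,j), blue(j,a)

span(c,a)
span(c,b)
span(c,g)
span(c,i)
span(c,j)
span(g,a)
span(g,b)
span(g,c)
span(g,g)
span(g,i)
span(g,j)
span(i,a)
span(i,b)
span(i,g)
span(i,i)
span(i,j)
span(j,a)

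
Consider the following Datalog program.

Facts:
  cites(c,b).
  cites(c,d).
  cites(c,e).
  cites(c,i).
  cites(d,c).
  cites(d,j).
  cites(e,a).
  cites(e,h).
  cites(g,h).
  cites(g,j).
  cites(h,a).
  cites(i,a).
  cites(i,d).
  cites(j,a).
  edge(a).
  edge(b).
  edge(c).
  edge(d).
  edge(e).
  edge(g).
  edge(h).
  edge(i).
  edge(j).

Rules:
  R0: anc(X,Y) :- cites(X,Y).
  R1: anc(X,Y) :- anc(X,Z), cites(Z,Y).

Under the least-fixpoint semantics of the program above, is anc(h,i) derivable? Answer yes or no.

round 1: derive anc(c,b) via R0 from cites(c,b)
round 1: derive anc(c,d) via R0 from cites(c,d)
round 1: derive anc(c,e) via R0 from cites(c,e)
round 1: derive anc(c,i) via R0 from cites(c,i)
round 1: derive anc(d,c) via R0 from cites(d,c)
round 1: derive anc(d,j) via R0 from cites(d,j)
round 1: derive anc(e,a) via R0 from cites(e,a)
round 1: derive anc(e,h) via R0 from cites(e,h)
round 1: derive anc(g,h) via R0 from cites(g,h)
round 1: derive anc(g,j) via R0 from cites(g,j)
round 1: derive anc(h,a) via R0 from cites(h,a)
round 1: derive anc(i,a) via R0 from cites(i,a)
round 1: derive anc(i,d) via R0 from cites(i,d)
round 1: derive anc(j,a) via R0 from cites(j,a)
round 2: derive anc(c,a) via R1 from anc(c,e), cites(e,a)
round 2: derive anc(c,c) via R1 from anc(c,d), cites(d,c)
round 2: derive anc(c,h) via R1 from anc(c,e), cites(e,h)
round 2: derive anc(c,j) via R1 from anc(c,d), cites(d,j)
round 2: derive anc(d,a) via R1 from anc(d,j), cites(j,a)
round 2: derive anc(d,b) via R1 from anc(d,c), cites(c,b)
round 2: derive anc(d,d) via R1 from anc(d,c), cites(c,d)
round 2: derive anc(d,e) via R1 from anc(d,c), cites(c,e)
round 2: derive anc(d,i) via R1 from anc(d,c), cites(c,i)
round 2: derive anc(g,a) via R1 from anc(g,h), cites(h,a)
round 2: derive anc(i,c) via R1 from anc(i,d), cites(d,c)
round 2: derive anc(i,j) via R1 from anc(i,d), cites(d,j)
round 3: derive anc(d,h) via R1 from anc(d,e), cites(e,h)
round 3: derive anc(i,b) via R1 from anc(i,c), cites(c,b)
round 3: derive anc(i,e) via R1 from anc(i,c), cites(c,e)
round 3: derive anc(i,i) via R1 from anc(i,c), cites(c,i)
round 4: derive anc(i,h) via R1 from anc(i,e), cites(e,h)

no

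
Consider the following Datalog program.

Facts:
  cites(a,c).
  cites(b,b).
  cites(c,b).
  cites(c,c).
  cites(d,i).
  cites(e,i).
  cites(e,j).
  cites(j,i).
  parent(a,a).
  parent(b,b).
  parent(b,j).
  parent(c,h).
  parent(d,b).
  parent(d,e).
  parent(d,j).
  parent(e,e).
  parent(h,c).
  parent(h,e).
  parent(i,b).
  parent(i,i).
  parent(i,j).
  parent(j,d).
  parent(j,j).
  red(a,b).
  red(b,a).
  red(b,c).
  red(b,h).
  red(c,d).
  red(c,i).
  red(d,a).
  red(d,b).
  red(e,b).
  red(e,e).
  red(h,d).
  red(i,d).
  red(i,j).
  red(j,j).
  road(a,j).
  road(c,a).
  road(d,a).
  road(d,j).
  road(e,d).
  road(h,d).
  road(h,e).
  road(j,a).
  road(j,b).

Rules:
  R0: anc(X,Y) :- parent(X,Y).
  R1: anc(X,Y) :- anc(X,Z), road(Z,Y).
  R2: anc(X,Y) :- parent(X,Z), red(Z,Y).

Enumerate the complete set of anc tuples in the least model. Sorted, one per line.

round 1: derive anc(a,a) via R0 from parent(a,a)
round 1: derive anc(b,b) via R0 from parent(b,b)
round 1: derive anc(b,j) via R0 from parent(b,j)
round 1: derive anc(c,h) via R0 from parent(c,h)
round 1: derive anc(d,b) via R0 from parent(d,b)
round 1: derive anc(d,e) via R0 from parent(d,e)
round 1: derive anc(d,j) via R0 from parent(d,j)
round 1: derive anc(e,e) via R0 from parent(e,e)
round 1: derive anc(h,c) via R0 from parent(h,c)
round 1: derive anc(h,e) via R0 from parent(h,e)
round 1: derive anc(i,b) via R0 from parent(i,b)
round 1: derive anc(i,i) via R0 from parent(i,i)
round 1: derive anc(i,j) via R0 from parent(i,j)
round 1: derive anc(j,d) via R0 from parent(j,d)
round 1: derive anc(j,j) via R0 from parent(j,j)
round 1: derive anc(a,b) via R2 from parent(a,a), red(a,b)
round 1: derive anc(b,a) via R2 from parent(b,b), red(b,a)
round 1: derive anc(b,c) via R2 from parent(b,b), red(b,c)
round 1: derive anc(b,h) via R2 from parent(b,b), red(b,h)
round 1: derive anc(c,d) via R2 from parent(c,h), red(h,d)
round 1: derive anc(d,a) via R2 from parent(d,b), red(b,a)
round 1: derive anc(d,c) via R2 from parent(d,b), red(b,c)
round 1: derive anc(d,h) via R2 from parent(d,b), red(b,h)
round 1: derive anc(e,b) via R2 from parent(e,e), red(e,b)
round 1: derive anc(h,b) via R2 from parent(h,e), red(e,b)
round 1: derive anc(h,d) via R2 from parent(h,c), red(c,d)
round 1: derive anc(h,i) via R2 from parent(h,c), red(c,i)
round 1: derive anc(i,a) via R2 from parent(i,b), red(b,a)
round 1: derive anc(i,c) via R2 from parent(i,b), red(b,c)
round 1: derive anc(i,d) via R2 from parent(i,i), red(i,d)
round 1: derive anc(i,h) via R2 from parent(i,b), red(b,h)
round 1: derive anc(j,a) via R2 from parent(j,d), red(d,a)
round 1: derive anc(j,b) via R2 from parent(j,d), red(d,b)
round 2: derive anc(a,j) via R1 from anc(a,a), road(a,j)
round 2: derive anc(b,d) via R1 from anc(b,h), road(h,d)
round 2: derive anc(b,e) via R1 from anc(b,h), road(h,e)
round 2: derive anc(c,a) via R1 from anc(c,d), road(d,a)
round 2: derive anc(c,e) via R1 from anc(c,h), road(h,e)
round 2: derive anc(c,j) via R1 from anc(c,d), road(d,j)
round 2: derive anc(d,d) via R1 from anc(d,e), road(e,d)
round 2: derive anc(e,d) via R1 from anc(e,e), road(e,d)
round 2: derive anc(h,a) via R1 from anc(h,c), road(c,a)
round 2: derive anc(h,j) via R1 from anc(h,d), road(d,j)
round 2: derive anc(i,e) via R1 from anc(i,h), road(h,e)
round 3: derive anc(c,b) via R1 from anc(c,j), road(j,b)
round 3: derive anc(e,a) via R1 from anc(e,d), road(d,a)
round 3: derive anc(e,j) via R1 from anc(e,d), road(d,j)

anc(a,a)
anc(a,b)
anc(a,j)
anc(b,a)
anc(b,b)
anc(b,c)
anc(b,d)
anc(b,e)
anc(b,h)
anc(b,j)
anc(c,a)
anc(c,b)
anc(c,d)
anc(c,e)
anc(c,h)
anc(c,j)
anc(d,a)
anc(d,b)
anc(d,c)
anc(d,d)
anc(d,e)
anc(d,h)
anc(d,j)
anc(e,a)
anc(e,b)
anc(e,d)
anc(e,e)
anc(e,j)
anc(h,a)
anc(h,b)
anc(h,c)
anc(h,d)
anc(h,e)
anc(h,i)
anc(h,j)
anc(i,a)
anc(i,b)
anc(i,c)
anc(i,d)
anc(i,e)
anc(i,h)
anc(i,i)
anc(i,j)
anc(j,a)
anc(j,b)
anc(j,d)
anc(j,j)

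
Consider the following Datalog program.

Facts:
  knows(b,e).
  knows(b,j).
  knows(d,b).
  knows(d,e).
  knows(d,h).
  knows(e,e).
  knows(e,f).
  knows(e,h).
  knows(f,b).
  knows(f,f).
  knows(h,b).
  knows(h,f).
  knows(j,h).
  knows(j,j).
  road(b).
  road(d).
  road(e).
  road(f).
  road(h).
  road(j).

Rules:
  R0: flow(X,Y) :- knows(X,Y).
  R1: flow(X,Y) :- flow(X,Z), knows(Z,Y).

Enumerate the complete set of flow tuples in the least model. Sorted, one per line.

flow(b,b)
flow(b,e)
flow(b,f)
flow(b,h)
flow(b,j)
flow(d,b)
flow(d,e)
flow(d,f)
flow(d,h)
flow(d,j)
flow(e,b)
flow(e,e)
flow(e,f)
flow(e,h)
flow(e,j)
flow(f,b)
flow(f,e)
flow(f,f)
flow(f,h)
flow(f,j)
flow(h,b)
flow(h,e)
flow(h,f)
flow(h,h)
flow(h,j)
flow(j,b)
flow(j,e)
flow(j,f)
flow(j,h)
flow(j,j)

round 1: derive flow(b,e) via R0 from knows(b,e)
round 1: derive flow(b,j) via R0 from knows(b,j)
round 1: derive flow(d,b) via R0 from knows(d,b)
round 1: derive flow(d,e) via R0 from knows(d,e)
round 1: derive flow(d,h) via R0 from knows(d,h)
round 1: derive flow(e,e) via R0 from knows(e,e)
round 1: derive flow(e,f) via R0 from knows(e,f)
round 1: derive flow(e,h) via R0 from knows(e,h)
round 1: derive flow(f,b) via R0 from knows(f,b)
round 1: derive flow(f,f) via R0 from knows(f,f)
round 1: derive flow(h,b) via R0 from knows(h,b)
round 1: derive flow(h,f) via R0 from knows(h,f)
round 1: derive flow(j,h) via R0 from knows(j,h)
round 1: derive flow(j,j) via R0 from knows(j,j)
round 2: derive flow(b,f) via R1 from flow(b,e), knows(e,f)
round 2: derive flow(b,h) via R1 from flow(b,e), knows(e,h)
round 2: derive flow(d,f) via R1 from flow(d,e), knows(e,f)
round 2: derive flow(d,j) via R1 from flow(d,b), knows(b,j)
round 2: derive flow(e,b) via R1 from flow(e,f), knows(f,b)
round 2: derive flow(f,e) via R1 from flow(f,b), knows(b,e)
round 2: derive flow(f,j) via R1 from flow(f,b), knows(b,j)
round 2: derive flow(h,e) via R1 from flow(h,b), knows(b,e)
round 2: derive flow(h,j) via R1 from flow(h,b), knows(b,j)
round 2: derive flow(j,b) via R1 from flow(j,h), knows(h,b)
round 2: derive flow(j,f) via R1 from flow(j,h), knows(h,f)
round 3: derive flow(b,b) via R1 from flow(b,f), knows(f,b)
round 3: derive flow(e,j) via R1 from flow(e,b), knows(b,j)
round 3: derive flow(f,h) via R1 from flow(f,e), knows(e,h)
round 3: derive flow(h,h) via R1 from flow(h,e), knows(e,h)
round 3: derive flow(j,e) via R1 from flow(j,b), knows(b,e)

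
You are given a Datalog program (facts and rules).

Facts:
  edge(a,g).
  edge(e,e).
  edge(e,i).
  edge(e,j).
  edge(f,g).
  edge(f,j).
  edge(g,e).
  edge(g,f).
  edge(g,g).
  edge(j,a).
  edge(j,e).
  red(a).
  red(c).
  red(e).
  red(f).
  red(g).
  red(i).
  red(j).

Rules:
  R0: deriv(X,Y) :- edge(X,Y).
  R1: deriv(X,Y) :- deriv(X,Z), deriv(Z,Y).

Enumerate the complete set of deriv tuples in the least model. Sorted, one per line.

deriv(a,a)
deriv(a,e)
deriv(a,f)
deriv(a,g)
deriv(a,i)
deriv(a,j)
deriv(e,a)
deriv(e,e)
deriv(e,f)
deriv(e,g)
deriv(e,i)
deriv(e,j)
deriv(f,a)
deriv(f,e)
deriv(f,f)
deriv(f,g)
deriv(f,i)
deriv(f,j)
deriv(g,a)
deriv(g,e)
deriv(g,f)
deriv(g,g)
deriv(g,i)
deriv(g,j)
deriv(j,a)
deriv(j,e)
deriv(j,f)
deriv(j,g)
deriv(j,i)
deriv(j,j)

round 1: derive deriv(a,g) via R0 from edge(a,g)
round 1: derive deriv(e,e) via R0 from edge(e,e)
round 1: derive deriv(e,i) via R0 from edge(e,i)
round 1: derive deriv(e,j) via R0 from edge(e,j)
round 1: derive deriv(f,g) via R0 from edge(f,g)
round 1: derive deriv(f,j) via R0 from edge(f,j)
round 1: derive deriv(g,e) via R0 from edge(g,e)
round 1: derive deriv(g,f) via R0 from edge(g,f)
round 1: derive deriv(g,g) via R0 from edge(g,g)
round 1: derive deriv(j,a) via R0 from edge(j,a)
round 1: derive deriv(j,e) via R0 from edge(j,e)
round 2: derive deriv(a,e) via R1 from deriv(a,g), deriv(g,e)
round 2: derive deriv(a,f) via R1 from deriv(a,g), deriv(g,f)
round 2: derive deriv(e,a) via R1 from deriv(e,j), deriv(j,a)
round 2: derive deriv(f,a) via R1 from deriv(f,j), deriv(j,a)
round 2: derive deriv(f,e) via R1 from deriv(f,g), deriv(g,e)
round 2: derive deriv(f,f) via R1 from deriv(f,g), deriv(g,f)
round 2: derive deriv(g,i) via R1 from deriv(g,e), deriv(e,i)
round 2: derive deriv(g,j) via R1 from deriv(g,e), deriv(e,j)
round 2: derive deriv(j,g) via R1 from deriv(j,a), deriv(a,g)
round 2: derive deriv(j,i) via R1 from deriv(j,e), deriv(e,i)
round 2: derive deriv(j,j) via R1 from deriv(j,e), deriv(e,j)
round 3: derive deriv(a,a) via R1 from deriv(a,e), deriv(e,a)
round 3: derive deriv(a,i) via R1 from deriv(a,e), deriv(e,i)
round 3: derive deriv(a,j) via R1 from deriv(a,e), deriv(e,j)
round 3: derive deriv(e,f) via R1 from deriv(e,a), deriv(a,f)
round 3: derive deriv(e,g) via R1 from deriv(e,a), deriv(a,g)
round 3: derive deriv(f,i) via R1 from deriv(f,e), deriv(e,i)
round 3: derive deriv(g,a) via R1 from deriv(g,e), deriv(e,a)
round 3: derive deriv(j,f) via R1 from deriv(j,a), deriv(a,f)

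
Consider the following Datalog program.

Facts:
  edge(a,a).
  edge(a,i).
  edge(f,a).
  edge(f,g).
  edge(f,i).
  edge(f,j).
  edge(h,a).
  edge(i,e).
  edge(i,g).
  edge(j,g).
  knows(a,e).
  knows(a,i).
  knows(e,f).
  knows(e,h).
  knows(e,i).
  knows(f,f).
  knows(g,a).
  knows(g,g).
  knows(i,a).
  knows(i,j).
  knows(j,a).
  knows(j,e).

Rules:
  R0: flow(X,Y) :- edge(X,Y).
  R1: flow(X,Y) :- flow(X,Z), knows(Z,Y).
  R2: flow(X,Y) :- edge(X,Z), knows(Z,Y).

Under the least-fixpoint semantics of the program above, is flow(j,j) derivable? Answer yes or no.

round 1: derive flow(a,a) via R0 from edge(a,a)
round 1: derive flow(a,i) via R0 from edge(a,i)
round 1: derive flow(f,a) via R0 from edge(f,a)
round 1: derive flow(f,g) via R0 from edge(f,g)
round 1: derive flow(f,i) via R0 from edge(f,i)
round 1: derive flow(f,j) via R0 from edge(f,j)
round 1: derive flow(h,a) via R0 from edge(h,a)
round 1: derive flow(i,e) via R0 from edge(i,e)
round 1: derive flow(i,g) via R0 from edge(i,g)
round 1: derive flow(j,g) via R0 from edge(j,g)
round 1: derive flow(a,e) via R2 from edge(a,a), knows(a,e)
round 1: derive flow(a,j) via R2 from edge(a,i), knows(i,j)
round 1: derive flow(f,e) via R2 from edge(f,a), knows(a,e)
round 1: derive flow(h,e) via R2 from edge(h,a), knows(a,e)
round 1: derive flow(h,i) via R2 from edge(h,a), knows(a,i)
round 1: derive flow(i,a) via R2 from edge(i,g), knows(g,a)
round 1: derive flow(i,f) via R2 from edge(i,e), knows(e,f)
round 1: derive flow(i,h) via R2 from edge(i,e), knows(e,h)
round 1: derive flow(i,i) via R2 from edge(i,e), knows(e,i)
round 1: derive flow(j,a) via R2 from edge(j,g), knows(g,a)
round 2: derive flow(a,f) via R1 from flow(a,e), knows(e,f)
round 2: derive flow(a,h) via R1 from flow(a,e), knows(e,h)
round 2: derive flow(f,f) via R1 from flow(f,e), knows(e,f)
round 2: derive flow(f,h) via R1 from flow(f,e), knows(e,h)
round 2: derive flow(h,f) via R1 from flow(h,e), knows(e,f)
round 2: derive flow(h,h) via R1 from flow(h,e), knows(e,h)
round 2: derive flow(h,j) via R1 from flow(h,i), knows(i,j)
round 2: derive flow(i,j) via R1 from flow(i,i), knows(i,j)
round 2: derive flow(j,e) via R1 from flow(j,a), knows(a,e)
round 2: derive flow(j,i) via R1 from flow(j,a), knows(a,i)
round 3: derive flow(j,f) via R1 from flow(j,e), knows(e,f)
round 3: derive flow(j,h) via R1 from flow(j,e), knows(e,h)
round 3: derive flow(j,j) via R1 from flow(j,i), knows(i,j)

yes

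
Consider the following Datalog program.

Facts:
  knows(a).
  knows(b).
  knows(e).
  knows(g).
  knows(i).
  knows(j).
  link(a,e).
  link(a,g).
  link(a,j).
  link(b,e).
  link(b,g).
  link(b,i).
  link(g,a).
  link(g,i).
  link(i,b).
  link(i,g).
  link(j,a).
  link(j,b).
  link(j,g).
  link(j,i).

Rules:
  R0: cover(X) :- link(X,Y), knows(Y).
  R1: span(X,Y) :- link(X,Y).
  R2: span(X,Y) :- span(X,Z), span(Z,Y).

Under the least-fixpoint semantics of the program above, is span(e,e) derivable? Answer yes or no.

no

round 1: derive span(a,e) via R1 from link(a,e)
round 1: derive span(a,g) via R1 from link(a,g)
round 1: derive span(a,j) via R1 from link(a,j)
round 1: derive span(b,e) via R1 from link(b,e)
round 1: derive span(b,g) via R1 from link(b,g)
round 1: derive span(b,i) via R1 from link(b,i)
round 1: derive span(g,a) via R1 from link(g,a)
round 1: derive span(g,i) via R1 from link(g,i)
round 1: derive span(i,b) via R1 from link(i,b)
round 1: derive span(i,g) via R1 from link(i,g)
round 1: derive span(j,a) via R1 from link(j,a)
round 1: derive span(j,b) via R1 from link(j,b)
round 1: derive span(j,g) via R1 from link(j,g)
round 1: derive span(j,i) via R1 from link(j,i)
round 2: derive span(a,a) via R2 from span(a,g), span(g,a)
round 2: derive span(a,b) via R2 from span(a,j), span(j,b)
round 2: derive span(a,i) via R2 from span(a,g), span(g,i)
round 2: derive span(b,a) via R2 from span(b,g), span(g,a)
round 2: derive span(b,b) via R2 from span(b,i), span(i,b)
round 2: derive span(g,b) via R2 from span(g,i), span(i,b)
round 2: derive span(g,e) via R2 from span(g,a), span(a,e)
round 2: derive span(g,g) via R2 from span(g,a), span(a,g)
round 2: derive span(g,j) via R2 from span(g,a), span(a,j)
round 2: derive span(i,a) via R2 from span(i,g), span(g,a)
round 2: derive span(i,e) via R2 from span(i,b), span(b,e)
round 2: derive span(i,i) via R2 from span(i,b), span(b,i)
round 2: derive span(j,e) via R2 from span(j,a), span(a,e)
round 2: derive span(j,j) via R2 from span(j,a), span(a,j)
round 3: derive span(b,j) via R2 from span(b,a), span(a,j)
round 3: derive span(i,j) via R2 from span(i,a), span(a,j)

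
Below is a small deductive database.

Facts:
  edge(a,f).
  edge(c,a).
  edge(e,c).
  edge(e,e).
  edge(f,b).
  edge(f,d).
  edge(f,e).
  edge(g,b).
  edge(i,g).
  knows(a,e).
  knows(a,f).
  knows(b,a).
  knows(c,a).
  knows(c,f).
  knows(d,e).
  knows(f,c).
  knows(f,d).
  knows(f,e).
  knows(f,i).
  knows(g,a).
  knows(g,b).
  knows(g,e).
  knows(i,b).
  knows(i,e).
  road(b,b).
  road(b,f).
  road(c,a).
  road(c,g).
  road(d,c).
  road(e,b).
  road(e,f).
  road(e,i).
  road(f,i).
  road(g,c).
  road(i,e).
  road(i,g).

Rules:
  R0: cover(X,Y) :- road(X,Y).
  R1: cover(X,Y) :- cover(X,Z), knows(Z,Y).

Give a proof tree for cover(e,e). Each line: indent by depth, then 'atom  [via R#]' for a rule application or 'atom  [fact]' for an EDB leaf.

round 1: derive cover(b,b) via R0 from road(b,b)
round 1: derive cover(b,f) via R0 from road(b,f)
round 1: derive cover(c,a) via R0 from road(c,a)
round 1: derive cover(c,g) via R0 from road(c,g)
round 1: derive cover(d,c) via R0 from road(d,c)
round 1: derive cover(e,b) via R0 from road(e,b)
round 1: derive cover(e,f) via R0 from road(e,f)
round 1: derive cover(e,i) via R0 from road(e,i)
round 1: derive cover(f,i) via R0 from road(f,i)
round 1: derive cover(g,c) via R0 from road(g,c)
round 1: derive cover(i,e) via R0 from road(i,e)
round 1: derive cover(i,g) via R0 from road(i,g)
round 2: derive cover(b,a) via R1 from cover(b,b), knows(b,a)
round 2: derive cover(b,c) via R1 from cover(b,f), knows(f,c)
round 2: derive cover(b,d) via R1 from cover(b,f), knows(f,d)
round 2: derive cover(b,e) via R1 from cover(b,f), knows(f,e)
round 2: derive cover(b,i) via R1 from cover(b,f), knows(f,i)
round 2: derive cover(c,b) via R1 from cover(c,g), knows(g,b)
round 2: derive cover(c,e) via R1 from cover(c,a), knows(a,e)
round 2: derive cover(c,f) via R1 from cover(c,a), knows(a,f)
round 2: derive cover(d,a) via R1 from cover(d,c), knows(c,a)
round 2: derive cover(d,f) via R1 from cover(d,c), knows(c,f)
round 2: derive cover(e,a) via R1 from cover(e,b), knows(b,a)
round 2: derive cover(e,c) via R1 from cover(e,f), knows(f,c)
round 2: derive cover(e,d) via R1 from cover(e,f), knows(f,d)
round 2: derive cover(e,e) via R1 from cover(e,f), knows(f,e)
round 2: derive cover(f,b) via R1 from cover(f,i), knows(i,b)
round 2: derive cover(f,e) via R1 from cover(f,i), knows(i,e)
round 2: derive cover(g,a) via R1 from cover(g,c), knows(c,a)
round 2: derive cover(g,f) via R1 from cover(g,c), knows(c,f)
round 2: derive cover(i,a) via R1 from cover(i,g), knows(g,a)
round 2: derive cover(i,b) via R1 from cover(i,g), knows(g,b)
round 3: derive cover(c,c) via R1 from cover(c,f), knows(f,c)
round 3: derive cover(c,d) via R1 from cover(c,f), knows(f,d)
round 3: derive cover(c,i) via R1 from cover(c,f), knows(f,i)
round 3: derive cover(d,d) via R1 from cover(d,f), knows(f,d)
round 3: derive cover(d,e) via R1 from cover(d,a), knows(a,e)
round 3: derive cover(d,i) via R1 from cover(d,f), knows(f,i)
round 3: derive cover(f,a) via R1 from cover(f,b), knows(b,a)
round 3: derive cover(g,d) via R1 from cover(g,f), knows(f,d)
round 3: derive cover(g,e) via R1 from cover(g,a), knows(a,e)
round 3: derive cover(g,i) via R1 from cover(g,f), knows(f,i)
round 3: derive cover(i,f) via R1 from cover(i,a), knows(a,f)
round 4: derive cover(d,b) via R1 from cover(d,i), knows(i,b)
round 4: derive cover(f,f) via R1 from cover(f,a), knows(a,f)
round 4: derive cover(g,b) via R1 from cover(g,i), knows(i,b)
round 4: derive cover(i,c) via R1 from cover(i,f), knows(f,c)
round 4: derive cover(i,d) via R1 from cover(i,f), knows(f,d)
round 4: derive cover(i,i) via R1 from cover(i,f), knows(f,i)
round 5: derive cover(f,c) via R1 from cover(f,f), knows(f,c)
round 5: derive cover(f,d) via R1 from cover(f,f), knows(f,d)

cover(e,e)  [via R1]
  cover(e,f)  [via R0]
    road(e,f)  [fact]
  knows(f,e)  [fact]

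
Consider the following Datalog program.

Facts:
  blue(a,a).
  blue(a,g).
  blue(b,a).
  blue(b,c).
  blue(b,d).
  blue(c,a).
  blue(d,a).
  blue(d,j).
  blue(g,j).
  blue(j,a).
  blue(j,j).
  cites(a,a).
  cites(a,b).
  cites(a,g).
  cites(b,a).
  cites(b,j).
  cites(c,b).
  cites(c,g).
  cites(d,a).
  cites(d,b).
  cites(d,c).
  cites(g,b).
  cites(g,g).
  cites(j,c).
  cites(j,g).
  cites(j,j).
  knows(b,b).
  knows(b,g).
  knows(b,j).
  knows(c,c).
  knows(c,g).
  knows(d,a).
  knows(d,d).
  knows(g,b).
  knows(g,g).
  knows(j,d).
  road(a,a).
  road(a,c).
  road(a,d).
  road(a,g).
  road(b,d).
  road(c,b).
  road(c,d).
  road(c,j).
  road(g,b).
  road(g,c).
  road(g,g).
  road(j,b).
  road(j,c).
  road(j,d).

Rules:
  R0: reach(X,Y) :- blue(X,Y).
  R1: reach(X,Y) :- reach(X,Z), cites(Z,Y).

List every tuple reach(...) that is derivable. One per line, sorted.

round 1: derive reach(a,a) via R0 from blue(a,a)
round 1: derive reach(a,g) via R0 from blue(a,g)
round 1: derive reach(b,a) via R0 from blue(b,a)
round 1: derive reach(b,c) via R0 from blue(b,c)
round 1: derive reach(b,d) via R0 from blue(b,d)
round 1: derive reach(c,a) via R0 from blue(c,a)
round 1: derive reach(d,a) via R0 from blue(d,a)
round 1: derive reach(d,j) via R0 from blue(d,j)
round 1: derive reach(g,j) via R0 from blue(g,j)
round 1: derive reach(j,a) via R0 from blue(j,a)
round 1: derive reach(j,j) via R0 from blue(j,j)
round 2: derive reach(a,b) via R1 from reach(a,a), cites(a,b)
round 2: derive reach(b,b) via R1 from reach(b,a), cites(a,b)
round 2: derive reach(b,g) via R1 from reach(b,a), cites(a,g)
round 2: derive reach(c,b) via R1 from reach(c,a), cites(a,b)
round 2: derive reach(c,g) via R1 from reach(c,a), cites(a,g)
round 2: derive reach(d,b) via R1 from reach(d,a), cites(a,b)
round 2: derive reach(d,c) via R1 from reach(d,j), cites(j,c)
round 2: derive reach(d,g) via R1 from reach(d,a), cites(a,g)
round 2: derive reach(g,c) via R1 from reach(g,j), cites(j,c)
round 2: derive reach(g,g) via R1 from reach(g,j), cites(j,g)
round 2: derive reach(j,b) via R1 from reach(j,a), cites(a,b)
round 2: derive reach(j,c) via R1 from reach(j,j), cites(j,c)
round 2: derive reach(j,g) via R1 from reach(j,a), cites(a,g)
round 3: derive reach(a,j) via R1 from reach(a,b), cites(b,j)
round 3: derive reach(b,j) via R1 from reach(b,b), cites(b,j)
round 3: derive reach(c,j) via R1 from reach(c,b), cites(b,j)
round 3: derive reach(g,b) via R1 from reach(g,c), cites(c,b)
round 4: derive reach(a,c) via R1 from reach(a,j), cites(j,c)
round 4: derive reach(c,c) via R1 from reach(c,j), cites(j,c)
round 4: derive reach(g,a) via R1 from reach(g,b), cites(b,a)

reach(a,a)
reach(a,b)
reach(a,c)
reach(a,g)
reach(a,j)
reach(b,a)
reach(b,b)
reach(b,c)
reach(b,d)
reach(b,g)
reach(b,j)
reach(c,a)
reach(c,b)
reach(c,c)
reach(c,g)
reach(c,j)
reach(d,a)
reach(d,b)
reach(d,c)
reach(d,g)
reach(d,j)
reach(g,a)
reach(g,b)
reach(g,c)
reach(g,g)
reach(g,j)
reach(j,a)
reach(j,b)
reach(j,c)
reach(j,g)
reach(j,j)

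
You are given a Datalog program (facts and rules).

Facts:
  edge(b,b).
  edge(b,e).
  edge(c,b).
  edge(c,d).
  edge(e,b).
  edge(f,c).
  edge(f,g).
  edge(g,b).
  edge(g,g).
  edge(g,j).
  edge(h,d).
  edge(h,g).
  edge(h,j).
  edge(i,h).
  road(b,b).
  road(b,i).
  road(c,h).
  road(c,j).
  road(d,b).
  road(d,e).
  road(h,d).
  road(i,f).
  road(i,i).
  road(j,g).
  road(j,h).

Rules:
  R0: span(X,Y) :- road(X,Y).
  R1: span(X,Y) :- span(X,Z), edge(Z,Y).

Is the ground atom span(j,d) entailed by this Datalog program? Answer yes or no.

yes

round 1: derive span(b,b) via R0 from road(b,b)
round 1: derive span(b,i) via R0 from road(b,i)
round 1: derive span(c,h) via R0 from road(c,h)
round 1: derive span(c,j) via R0 from road(c,j)
round 1: derive span(d,b) via R0 from road(d,b)
round 1: derive span(d,e) via R0 from road(d,e)
round 1: derive span(h,d) via R0 from road(h,d)
round 1: derive span(i,f) via R0 from road(i,f)
round 1: derive span(i,i) via R0 from road(i,i)
round 1: derive span(j,g) via R0 from road(j,g)
round 1: derive span(j,h) via R0 from road(j,h)
round 2: derive span(b,e) via R1 from span(b,b), edge(b,e)
round 2: derive span(b,h) via R1 from span(b,i), edge(i,h)
round 2: derive span(c,d) via R1 from span(c,h), edge(h,d)
round 2: derive span(c,g) via R1 from span(c,h), edge(h,g)
round 2: derive span(i,c) via R1 from span(i,f), edge(f,c)
round 2: derive span(i,g) via R1 from span(i,f), edge(f,g)
round 2: derive span(i,h) via R1 from span(i,i), edge(i,h)
round 2: derive span(j,b) via R1 from span(j,g), edge(g,b)
round 2: derive span(j,d) via R1 from span(j,h), edge(h,d)
round 2: derive span(j,j) via R1 from span(j,g), edge(g,j)
round 3: derive span(b,d) via R1 from span(b,h), edge(h,d)
round 3: derive span(b,g) via R1 from span(b,h), edge(h,g)
round 3: derive span(b,j) via R1 from span(b,h), edge(h,j)
round 3: derive span(c,b) via R1 from span(c,g), edge(g,b)
round 3: derive span(i,b) via R1 from span(i,c), edge(c,b)
round 3: derive span(i,d) via R1 from span(i,c), edge(c,d)
round 3: derive span(i,j) via R1 from span(i,g), edge(g,j)
round 3: derive span(j,e) via R1 from span(j,b), edge(b,e)
round 4: derive span(c,e) via R1 from span(c,b), edge(b,e)
round 4: derive span(i,e) via R1 from span(i,b), edge(b,e)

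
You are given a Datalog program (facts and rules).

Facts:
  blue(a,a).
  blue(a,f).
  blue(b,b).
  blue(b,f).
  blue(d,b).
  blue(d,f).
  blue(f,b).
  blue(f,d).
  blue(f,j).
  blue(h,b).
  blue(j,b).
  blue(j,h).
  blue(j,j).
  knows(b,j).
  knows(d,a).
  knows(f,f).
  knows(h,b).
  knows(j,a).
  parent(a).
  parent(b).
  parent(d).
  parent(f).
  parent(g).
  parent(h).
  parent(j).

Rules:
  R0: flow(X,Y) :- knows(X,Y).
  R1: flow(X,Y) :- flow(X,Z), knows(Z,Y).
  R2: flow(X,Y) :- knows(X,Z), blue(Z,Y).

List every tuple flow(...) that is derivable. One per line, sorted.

round 1: derive flow(b,j) via R0 from knows(b,j)
round 1: derive flow(d,a) via R0 from knows(d,a)
round 1: derive flow(f,f) via R0 from knows(f,f)
round 1: derive flow(h,b) via R0 from knows(h,b)
round 1: derive flow(j,a) via R0 from knows(j,a)
round 1: derive flow(b,b) via R2 from knows(b,j), blue(j,b)
round 1: derive flow(b,h) via R2 from knows(b,j), blue(j,h)
round 1: derive flow(d,f) via R2 from knows(d,a), blue(a,f)
round 1: derive flow(f,b) via R2 from knows(f,f), blue(f,b)
round 1: derive flow(f,d) via R2 from knows(f,f), blue(f,d)
round 1: derive flow(f,j) via R2 from knows(f,f), blue(f,j)
round 1: derive flow(h,f) via R2 from knows(h,b), blue(b,f)
round 1: derive flow(j,f) via R2 from knows(j,a), blue(a,f)
round 2: derive flow(b,a) via R1 from flow(b,j), knows(j,a)
round 2: derive flow(f,a) via R1 from flow(f,d), knows(d,a)
round 2: derive flow(h,j) via R1 from flow(h,b), knows(b,j)
round 3: derive flow(h,a) via R1 from flow(h,j), knows(j,a)

flow(b,a)
flow(b,b)
flow(b,h)
flow(b,j)
flow(d,a)
flow(d,f)
flow(f,a)
flow(f,b)
flow(f,d)
flow(f,f)
flow(f,j)
flow(h,a)
flow(h,b)
flow(h,f)
flow(h,j)
flow(j,a)
flow(j,f)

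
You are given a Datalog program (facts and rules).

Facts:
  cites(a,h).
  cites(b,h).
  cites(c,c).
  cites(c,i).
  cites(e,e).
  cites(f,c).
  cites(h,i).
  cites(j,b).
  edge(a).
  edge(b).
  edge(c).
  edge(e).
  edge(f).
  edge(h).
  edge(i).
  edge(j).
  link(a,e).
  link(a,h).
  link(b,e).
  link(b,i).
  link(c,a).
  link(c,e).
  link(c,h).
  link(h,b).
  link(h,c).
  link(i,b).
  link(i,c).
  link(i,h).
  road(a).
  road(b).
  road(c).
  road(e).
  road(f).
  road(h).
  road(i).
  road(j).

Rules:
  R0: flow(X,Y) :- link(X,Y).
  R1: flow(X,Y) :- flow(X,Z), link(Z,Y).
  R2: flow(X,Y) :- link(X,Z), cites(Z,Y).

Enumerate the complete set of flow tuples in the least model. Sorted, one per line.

round 1: derive flow(a,e) via R0 from link(a,e)
round 1: derive flow(a,h) via R0 from link(a,h)
round 1: derive flow(b,e) via R0 from link(b,e)
round 1: derive flow(b,i) via R0 from link(b,i)
round 1: derive flow(c,a) via R0 from link(c,a)
round 1: derive flow(c,e) via R0 from link(c,e)
round 1: derive flow(c,h) via R0 from link(c,h)
round 1: derive flow(h,b) via R0 from link(h,b)
round 1: derive flow(h,c) via R0 from link(h,c)
round 1: derive flow(i,b) via R0 from link(i,b)
round 1: derive flow(i,c) via R0 from link(i,c)
round 1: derive flow(i,h) via R0 from link(i,h)
round 1: derive flow(a,i) via R2 from link(a,h), cites(h,i)
round 1: derive flow(c,i) via R2 from link(c,h), cites(h,i)
round 1: derive flow(h,h) via R2 from link(h,b), cites(b,h)
round 1: derive flow(h,i) via R2 from link(h,c), cites(c,i)
round 1: derive flow(i,i) via R2 from link(i,c), cites(c,i)
round 2: derive flow(a,b) via R1 from flow(a,h), link(h,b)
round 2: derive flow(a,c) via R1 from flow(a,h), link(h,c)
round 2: derive flow(b,b) via R1 from flow(b,i), link(i,b)
round 2: derive flow(b,c) via R1 from flow(b,i), link(i,c)
round 2: derive flow(b,h) via R1 from flow(b,i), link(i,h)
round 2: derive flow(c,b) via R1 from flow(c,h), link(h,b)
round 2: derive flow(c,c) via R1 from flow(c,h), link(h,c)
round 2: derive flow(h,a) via R1 from flow(h,c), link(c,a)
round 2: derive flow(h,e) via R1 from flow(h,b), link(b,e)
round 2: derive flow(i,a) via R1 from flow(i,c), link(c,a)
round 2: derive flow(i,e) via R1 from flow(i,b), link(b,e)
round 3: derive flow(a,a) via R1 from flow(a,c), link(c,a)
round 3: derive flow(b,a) via R1 from flow(b,c), link(c,a)

flow(a,a)
flow(a,b)
flow(a,c)
flow(a,e)
flow(a,h)
flow(a,i)
flow(b,a)
flow(b,b)
flow(b,c)
flow(b,e)
flow(b,h)
flow(b,i)
flow(c,a)
flow(c,b)
flow(c,c)
flow(c,e)
flow(c,h)
flow(c,i)
flow(h,a)
flow(h,b)
flow(h,c)
flow(h,e)
flow(h,h)
flow(h,i)
flow(i,a)
flow(i,b)
flow(i,c)
flow(i,e)
flow(i,h)
flow(i,i)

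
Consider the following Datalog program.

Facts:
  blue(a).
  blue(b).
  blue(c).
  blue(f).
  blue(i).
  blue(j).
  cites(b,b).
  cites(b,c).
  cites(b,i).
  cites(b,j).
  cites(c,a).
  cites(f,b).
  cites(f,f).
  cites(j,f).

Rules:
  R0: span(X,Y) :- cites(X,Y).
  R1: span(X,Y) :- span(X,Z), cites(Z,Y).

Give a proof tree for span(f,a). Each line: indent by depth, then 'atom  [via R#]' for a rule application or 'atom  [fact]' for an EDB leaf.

round 1: derive span(b,b) via R0 from cites(b,b)
round 1: derive span(b,c) via R0 from cites(b,c)
round 1: derive span(b,i) via R0 from cites(b,i)
round 1: derive span(b,j) via R0 from cites(b,j)
round 1: derive span(c,a) via R0 from cites(c,a)
round 1: derive span(f,b) via R0 from cites(f,b)
round 1: derive span(f,f) via R0 from cites(f,f)
round 1: derive span(j,f) via R0 from cites(j,f)
round 2: derive span(b,a) via R1 from span(b,c), cites(c,a)
round 2: derive span(b,f) via R1 from span(b,j), cites(j,f)
round 2: derive span(f,c) via R1 from span(f,b), cites(b,c)
round 2: derive span(f,i) via R1 from span(f,b), cites(b,i)
round 2: derive span(f,j) via R1 from span(f,b), cites(b,j)
round 2: derive span(j,b) via R1 from span(j,f), cites(f,b)
round 3: derive span(f,a) via R1 from span(f,c), cites(c,a)
round 3: derive span(j,c) via R1 from span(j,b), cites(b,c)
round 3: derive span(j,i) via R1 from span(j,b), cites(b,i)
round 3: derive span(j,j) via R1 from span(j,b), cites(b,j)
round 4: derive span(j,a) via R1 from span(j,c), cites(c,a)

span(f,a)  [via R1]
  span(f,c)  [via R1]
    span(f,b)  [via R0]
      cites(f,b)  [fact]
    cites(b,c)  [fact]
  cites(c,a)  [fact]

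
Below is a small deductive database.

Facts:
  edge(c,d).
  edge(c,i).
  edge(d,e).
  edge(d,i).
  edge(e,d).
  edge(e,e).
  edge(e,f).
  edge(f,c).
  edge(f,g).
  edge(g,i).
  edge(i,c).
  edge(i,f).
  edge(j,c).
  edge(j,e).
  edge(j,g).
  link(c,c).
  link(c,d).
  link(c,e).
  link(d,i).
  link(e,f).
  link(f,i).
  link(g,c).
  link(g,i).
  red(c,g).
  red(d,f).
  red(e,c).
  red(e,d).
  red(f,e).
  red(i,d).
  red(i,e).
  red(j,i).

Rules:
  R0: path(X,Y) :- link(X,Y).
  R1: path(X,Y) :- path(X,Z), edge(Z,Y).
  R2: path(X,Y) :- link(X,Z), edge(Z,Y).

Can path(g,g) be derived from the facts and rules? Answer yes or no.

round 1: derive path(c,c) via R0 from link(c,c)
round 1: derive path(c,d) via R0 from link(c,d)
round 1: derive path(c,e) via R0 from link(c,e)
round 1: derive path(d,i) via R0 from link(d,i)
round 1: derive path(e,f) via R0 from link(e,f)
round 1: derive path(f,i) via R0 from link(f,i)
round 1: derive path(g,c) via R0 from link(g,c)
round 1: derive path(g,i) via R0 from link(g,i)
round 1: derive path(c,f) via R2 from link(c,e), edge(e,f)
round 1: derive path(c,i) via R2 from link(c,c), edge(c,i)
round 1: derive path(d,c) via R2 from link(d,i), edge(i,c)
round 1: derive path(d,f) via R2 from link(d,i), edge(i,f)
round 1: derive path(e,c) via R2 from link(e,f), edge(f,c)
round 1: derive path(e,g) via R2 from link(e,f), edge(f,g)
round 1: derive path(f,c) via R2 from link(f,i), edge(i,c)
round 1: derive path(f,f) via R2 from link(f,i), edge(i,f)
round 1: derive path(g,d) via R2 from link(g,c), edge(c,d)
round 1: derive path(g,f) via R2 from link(g,i), edge(i,f)
round 2: derive path(c,g) via R1 from path(c,f), edge(f,g)
round 2: derive path(d,d) via R1 from path(d,c), edge(c,d)
round 2: derive path(d,g) via R1 from path(d,f), edge(f,g)
round 2: derive path(e,d) via R1 from path(e,c), edge(c,d)
round 2: derive path(e,i) via R1 from path(e,c), edge(c,i)
round 2: derive path(f,d) via R1 from path(f,c), edge(c,d)
round 2: derive path(f,g) via R1 from path(f,f), edge(f,g)
round 2: derive path(g,e) via R1 from path(g,d), edge(d,e)
round 2: derive path(g,g) via R1 from path(g,f), edge(f,g)
round 3: derive path(d,e) via R1 from path(d,d), edge(d,e)
round 3: derive path(e,e) via R1 from path(e,d), edge(d,e)
round 3: derive path(f,e) via R1 from path(f,d), edge(d,e)

yes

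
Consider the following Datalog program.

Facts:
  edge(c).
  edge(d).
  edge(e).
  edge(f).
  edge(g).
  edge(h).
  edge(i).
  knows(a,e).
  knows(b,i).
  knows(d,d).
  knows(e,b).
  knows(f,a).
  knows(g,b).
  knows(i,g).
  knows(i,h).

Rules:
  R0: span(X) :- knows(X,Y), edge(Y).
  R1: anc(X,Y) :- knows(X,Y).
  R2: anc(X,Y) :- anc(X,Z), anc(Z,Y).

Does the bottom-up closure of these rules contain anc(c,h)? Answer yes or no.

no

round 1: derive anc(a,e) via R1 from knows(a,e)
round 1: derive anc(b,i) via R1 from knows(b,i)
round 1: derive anc(d,d) via R1 from knows(d,d)
round 1: derive anc(e,b) via R1 from knows(e,b)
round 1: derive anc(f,a) via R1 from knows(f,a)
round 1: derive anc(g,b) via R1 from knows(g,b)
round 1: derive anc(i,g) via R1 from knows(i,g)
round 1: derive anc(i,h) via R1 from knows(i,h)
round 2: derive anc(a,b) via R2 from anc(a,e), anc(e,b)
round 2: derive anc(b,g) via R2 from anc(b,i), anc(i,g)
round 2: derive anc(b,h) via R2 from anc(b,i), anc(i,h)
round 2: derive anc(e,i) via R2 from anc(e,b), anc(b,i)
round 2: derive anc(f,e) via R2 from anc(f,a), anc(a,e)
round 2: derive anc(g,i) via R2 from anc(g,b), anc(b,i)
round 2: derive anc(i,b) via R2 from anc(i,g), anc(g,b)
round 3: derive anc(a,g) via R2 from anc(a,b), anc(b,g)
round 3: derive anc(a,h) via R2 from anc(a,b), anc(b,h)
round 3: derive anc(a,i) via R2 from anc(a,b), anc(b,i)
round 3: derive anc(b,b) via R2 from anc(b,g), anc(g,b)
round 3: derive anc(e,g) via R2 from anc(e,b), anc(b,g)
round 3: derive anc(e,h) via R2 from anc(e,b), anc(b,h)
round 3: derive anc(f,b) via R2 from anc(f,a), anc(a,b)
round 3: derive anc(f,i) via R2 from anc(f,e), anc(e,i)
round 3: derive anc(g,g) via R2 from anc(g,b), anc(b,g)
round 3: derive anc(g,h) via R2 from anc(g,b), anc(b,h)
round 3: derive anc(i,i) via R2 from anc(i,b), anc(b,i)
round 4: derive anc(f,g) via R2 from anc(f,a), anc(a,g)
round 4: derive anc(f,h) via R2 from anc(f,a), anc(a,h)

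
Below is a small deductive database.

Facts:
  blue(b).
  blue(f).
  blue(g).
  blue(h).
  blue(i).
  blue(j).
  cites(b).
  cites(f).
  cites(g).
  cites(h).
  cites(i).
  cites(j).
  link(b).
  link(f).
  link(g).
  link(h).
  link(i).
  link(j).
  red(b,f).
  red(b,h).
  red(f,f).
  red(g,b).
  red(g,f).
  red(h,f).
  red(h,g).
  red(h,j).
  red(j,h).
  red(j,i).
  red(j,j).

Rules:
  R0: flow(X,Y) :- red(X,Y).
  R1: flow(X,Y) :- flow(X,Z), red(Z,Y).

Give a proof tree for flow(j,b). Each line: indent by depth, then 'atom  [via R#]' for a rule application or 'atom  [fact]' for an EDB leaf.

flow(j,b)  [via R1]
  flow(j,g)  [via R1]
    flow(j,h)  [via R0]
      red(j,h)  [fact]
    red(h,g)  [fact]
  red(g,b)  [fact]

round 1: derive flow(b,f) via R0 from red(b,f)
round 1: derive flow(b,h) via R0 from red(b,h)
round 1: derive flow(f,f) via R0 from red(f,f)
round 1: derive flow(g,b) via R0 from red(g,b)
round 1: derive flow(g,f) via R0 from red(g,f)
round 1: derive flow(h,f) via R0 from red(h,f)
round 1: derive flow(h,g) via R0 from red(h,g)
round 1: derive flow(h,j) via R0 from red(h,j)
round 1: derive flow(j,h) via R0 from red(j,h)
round 1: derive flow(j,i) via R0 from red(j,i)
round 1: derive flow(j,j) via R0 from red(j,j)
round 2: derive flow(b,g) via R1 from flow(b,h), red(h,g)
round 2: derive flow(b,j) via R1 from flow(b,h), red(h,j)
round 2: derive flow(g,h) via R1 from flow(g,b), red(b,h)
round 2: derive flow(h,b) via R1 from flow(h,g), red(g,b)
round 2: derive flow(h,h) via R1 from flow(h,j), red(j,h)
round 2: derive flow(h,i) via R1 from flow(h,j), red(j,i)
round 2: derive flow(j,f) via R1 from flow(j,h), red(h,f)
round 2: derive flow(j,g) via R1 from flow(j,h), red(h,g)
round 3: derive flow(b,b) via R1 from flow(b,g), red(g,b)
round 3: derive flow(b,i) via R1 from flow(b,j), red(j,i)
round 3: derive flow(g,g) via R1 from flow(g,h), red(h,g)
round 3: derive flow(g,j) via R1 from flow(g,h), red(h,j)
round 3: derive flow(j,b) via R1 from flow(j,g), red(g,b)
round 4: derive flow(g,i) via R1 from flow(g,j), red(j,i)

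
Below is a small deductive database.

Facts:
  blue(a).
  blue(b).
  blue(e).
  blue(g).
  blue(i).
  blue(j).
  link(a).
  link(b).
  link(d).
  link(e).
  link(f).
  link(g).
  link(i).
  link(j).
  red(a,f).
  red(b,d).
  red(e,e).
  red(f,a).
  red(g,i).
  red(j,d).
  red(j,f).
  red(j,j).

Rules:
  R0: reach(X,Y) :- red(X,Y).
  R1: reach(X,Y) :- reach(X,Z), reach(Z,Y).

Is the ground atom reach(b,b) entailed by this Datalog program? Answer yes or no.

round 1: derive reach(a,f) via R0 from red(a,f)
round 1: derive reach(b,d) via R0 from red(b,d)
round 1: derive reach(e,e) via R0 from red(e,e)
round 1: derive reach(f,a) via R0 from red(f,a)
round 1: derive reach(g,i) via R0 from red(g,i)
round 1: derive reach(j,d) via R0 from red(j,d)
round 1: derive reach(j,f) via R0 from red(j,f)
round 1: derive reach(j,j) via R0 from red(j,j)
round 2: derive reach(a,a) via R1 from reach(a,f), reach(f,a)
round 2: derive reach(f,f) via R1 from reach(f,a), reach(a,f)
round 2: derive reach(j,a) via R1 from reach(j,f), reach(f,a)

no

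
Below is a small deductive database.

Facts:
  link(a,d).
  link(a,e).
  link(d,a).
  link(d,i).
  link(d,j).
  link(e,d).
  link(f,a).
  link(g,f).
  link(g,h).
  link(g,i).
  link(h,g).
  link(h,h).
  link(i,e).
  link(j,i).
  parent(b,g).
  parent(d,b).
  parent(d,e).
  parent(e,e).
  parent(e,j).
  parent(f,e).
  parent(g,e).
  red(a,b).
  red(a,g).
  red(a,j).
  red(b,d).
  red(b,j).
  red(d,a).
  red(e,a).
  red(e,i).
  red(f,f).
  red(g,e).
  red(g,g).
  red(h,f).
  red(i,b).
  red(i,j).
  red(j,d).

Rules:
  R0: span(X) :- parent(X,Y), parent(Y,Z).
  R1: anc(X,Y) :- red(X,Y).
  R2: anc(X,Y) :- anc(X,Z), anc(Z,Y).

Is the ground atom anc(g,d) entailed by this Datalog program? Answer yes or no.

yes

round 1: derive anc(a,b) via R1 from red(a,b)
round 1: derive anc(a,g) via R1 from red(a,g)
round 1: derive anc(a,j) via R1 from red(a,j)
round 1: derive anc(b,d) via R1 from red(b,d)
round 1: derive anc(b,j) via R1 from red(b,j)
round 1: derive anc(d,a) via R1 from red(d,a)
round 1: derive anc(e,a) via R1 from red(e,a)
round 1: derive anc(e,i) via R1 from red(e,i)
round 1: derive anc(f,f) via R1 from red(f,f)
round 1: derive anc(g,e) via R1 from red(g,e)
round 1: derive anc(g,g) via R1 from red(g,g)
round 1: derive anc(h,f) via R1 from red(h,f)
round 1: derive anc(i,b) via R1 from red(i,b)
round 1: derive anc(i,j) via R1 from red(i,j)
round 1: derive anc(j,d) via R1 from red(j,d)
round 2: derive anc(a,d) via R2 from anc(a,b), anc(b,d)
round 2: derive anc(a,e) via R2 from anc(a,g), anc(g,e)
round 2: derive anc(b,a) via R2 from anc(b,d), anc(d,a)
round 2: derive anc(d,b) via R2 from anc(d,a), anc(a,b)
round 2: derive anc(d,g) via R2 from anc(d,a), anc(a,g)
round 2: derive anc(d,j) via R2 from anc(d,a), anc(a,j)
round 2: derive anc(e,b) via R2 from anc(e,a), anc(a,b)
round 2: derive anc(e,g) via R2 from anc(e,a), anc(a,g)
round 2: derive anc(e,j) via R2 from anc(e,a), anc(a,j)
round 2: derive anc(g,a) via R2 from anc(g,e), anc(e,a)
round 2: derive anc(g,i) via R2 from anc(g,e), anc(e,i)
round 2: derive anc(i,d) via R2 from anc(i,b), anc(b,d)
round 2: derive anc(j,a) via R2 from anc(j,d), anc(d,a)
round 3: derive anc(a,a) via R2 from anc(a,b), anc(b,a)
round 3: derive anc(a,i) via R2 from anc(a,e), anc(e,i)
round 3: derive anc(b,b) via R2 from anc(b,a), anc(a,b)
round 3: derive anc(b,e) via R2 from anc(b,a), anc(a,e)
round 3: derive anc(b,g) via R2 from anc(b,a), anc(a,g)
round 3: derive anc(d,d) via R2 from anc(d,a), anc(a,d)
round 3: derive anc(d,e) via R2 from anc(d,a), anc(a,e)
round 3: derive anc(d,i) via R2 from anc(d,g), anc(g,i)
round 3: derive anc(e,d) via R2 from anc(e,a), anc(a,d)
round 3: derive anc(e,e) via R2 from anc(e,a), anc(a,e)
round 3: derive anc(g,b) via R2 from anc(g,a), anc(a,b)
round 3: derive anc(g,d) via R2 from anc(g,a), anc(a,d)
round 3: derive anc(g,j) via R2 from anc(g,a), anc(a,j)
round 3: derive anc(i,a) via R2 from anc(i,b), anc(b,a)
round 3: derive anc(i,g) via R2 from anc(i,d), anc(d,g)
round 3: derive anc(j,b) via R2 from anc(j,a), anc(a,b)
round 3: derive anc(j,e) via R2 from anc(j,a), anc(a,e)
round 3: derive anc(j,g) via R2 from anc(j,a), anc(a,g)
round 3: derive anc(j,j) via R2 from anc(j,a), anc(a,j)
round 4: derive anc(b,i) via R2 from anc(b,a), anc(a,i)
round 4: derive anc(i,e) via R2 from anc(i,a), anc(a,e)
round 4: derive anc(i,i) via R2 from anc(i,a), anc(a,i)
round 4: derive anc(j,i) via R2 from anc(j,a), anc(a,i)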